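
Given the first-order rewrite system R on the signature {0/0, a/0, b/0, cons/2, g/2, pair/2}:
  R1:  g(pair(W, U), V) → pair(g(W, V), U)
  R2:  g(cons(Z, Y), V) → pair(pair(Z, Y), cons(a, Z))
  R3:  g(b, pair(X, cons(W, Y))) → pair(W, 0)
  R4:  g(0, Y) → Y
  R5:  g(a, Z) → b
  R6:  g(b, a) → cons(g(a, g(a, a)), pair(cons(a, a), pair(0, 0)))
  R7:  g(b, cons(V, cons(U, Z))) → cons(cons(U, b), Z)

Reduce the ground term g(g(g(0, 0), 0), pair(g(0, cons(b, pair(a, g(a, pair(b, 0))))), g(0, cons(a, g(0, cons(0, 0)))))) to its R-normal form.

1. g(g(g(0, 0), 0), pair(g(0, cons(b, pair(a, g(a, pair(b, 0))))), g(0, cons(a, g(0, cons(0, 0))))))  →  g(g(0, 0), pair(g(0, cons(b, pair(a, g(a, pair(b, 0))))), g(0, cons(a, g(0, cons(0, 0))))))   [R4 at 1.1]
2. g(g(0, 0), pair(g(0, cons(b, pair(a, g(a, pair(b, 0))))), g(0, cons(a, g(0, cons(0, 0))))))  →  g(0, pair(g(0, cons(b, pair(a, g(a, pair(b, 0))))), g(0, cons(a, g(0, cons(0, 0))))))   [R4 at 1]
3. g(0, pair(g(0, cons(b, pair(a, g(a, pair(b, 0))))), g(0, cons(a, g(0, cons(0, 0))))))  →  pair(g(0, cons(b, pair(a, g(a, pair(b, 0))))), g(0, cons(a, g(0, cons(0, 0)))))   [R4 at ε]
4. pair(g(0, cons(b, pair(a, g(a, pair(b, 0))))), g(0, cons(a, g(0, cons(0, 0)))))  →  pair(cons(b, pair(a, g(a, pair(b, 0)))), g(0, cons(a, g(0, cons(0, 0)))))   [R4 at 1]
5. pair(cons(b, pair(a, g(a, pair(b, 0)))), g(0, cons(a, g(0, cons(0, 0)))))  →  pair(cons(b, pair(a, b)), g(0, cons(a, g(0, cons(0, 0)))))   [R5 at 1.2.2]
6. pair(cons(b, pair(a, b)), g(0, cons(a, g(0, cons(0, 0)))))  →  pair(cons(b, pair(a, b)), cons(a, g(0, cons(0, 0))))   [R4 at 2]
7. pair(cons(b, pair(a, b)), cons(a, g(0, cons(0, 0))))  →  pair(cons(b, pair(a, b)), cons(a, cons(0, 0)))   [R4 at 2.2]

pair(cons(b, pair(a, b)), cons(a, cons(0, 0)))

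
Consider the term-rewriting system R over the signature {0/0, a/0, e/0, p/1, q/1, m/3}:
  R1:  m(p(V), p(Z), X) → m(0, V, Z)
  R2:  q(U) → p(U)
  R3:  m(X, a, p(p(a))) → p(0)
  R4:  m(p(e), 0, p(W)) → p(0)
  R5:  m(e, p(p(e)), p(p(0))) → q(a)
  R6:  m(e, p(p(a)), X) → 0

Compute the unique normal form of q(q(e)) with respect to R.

p(p(e))

1. q(q(e))  →  p(q(e))   [R2 at ε]
2. p(q(e))  →  p(p(e))   [R2 at 1]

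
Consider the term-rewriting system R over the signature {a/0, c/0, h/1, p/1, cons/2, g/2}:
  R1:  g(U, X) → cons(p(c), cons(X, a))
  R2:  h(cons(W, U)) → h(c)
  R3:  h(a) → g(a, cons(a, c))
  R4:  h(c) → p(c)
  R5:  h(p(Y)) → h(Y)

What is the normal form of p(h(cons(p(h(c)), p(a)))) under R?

p(p(c))

1. p(h(cons(p(h(c)), p(a))))  →  p(h(c))   [R2 at 1]
2. p(h(c))  →  p(p(c))   [R4 at 1]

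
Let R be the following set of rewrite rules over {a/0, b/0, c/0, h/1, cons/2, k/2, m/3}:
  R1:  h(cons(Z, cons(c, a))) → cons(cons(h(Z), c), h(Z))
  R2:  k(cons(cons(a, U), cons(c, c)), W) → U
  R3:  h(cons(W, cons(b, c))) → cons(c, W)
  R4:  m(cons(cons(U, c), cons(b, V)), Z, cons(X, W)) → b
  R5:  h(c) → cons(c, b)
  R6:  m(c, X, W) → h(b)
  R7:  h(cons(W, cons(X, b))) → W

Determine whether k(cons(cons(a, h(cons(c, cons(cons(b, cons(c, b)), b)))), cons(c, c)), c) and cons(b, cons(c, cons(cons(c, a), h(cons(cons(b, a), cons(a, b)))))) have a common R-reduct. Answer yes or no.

Reduce t₁ = k(cons(cons(a, h(cons(c, cons(cons(b, cons(c, b)), b)))), cons(c, c)), c):
1. k(cons(cons(a, h(cons(c, cons(cons(b, cons(c, b)), b)))), cons(c, c)), c)  →  h(cons(c, cons(cons(b, cons(c, b)), b)))   [R2 at ε]
2. h(cons(c, cons(cons(b, cons(c, b)), b)))  →  c   [R7 at ε]

Reduce t₂ = cons(b, cons(c, cons(cons(c, a), h(cons(cons(b, a), cons(a, b)))))):
1. cons(b, cons(c, cons(cons(c, a), h(cons(cons(b, a), cons(a, b))))))  →  cons(b, cons(c, cons(cons(c, a), cons(b, a))))   [R7 at 2.2.2]

no — NF(t₁) = c, NF(t₂) = cons(b, cons(c, cons(cons(c, a), cons(b, a))))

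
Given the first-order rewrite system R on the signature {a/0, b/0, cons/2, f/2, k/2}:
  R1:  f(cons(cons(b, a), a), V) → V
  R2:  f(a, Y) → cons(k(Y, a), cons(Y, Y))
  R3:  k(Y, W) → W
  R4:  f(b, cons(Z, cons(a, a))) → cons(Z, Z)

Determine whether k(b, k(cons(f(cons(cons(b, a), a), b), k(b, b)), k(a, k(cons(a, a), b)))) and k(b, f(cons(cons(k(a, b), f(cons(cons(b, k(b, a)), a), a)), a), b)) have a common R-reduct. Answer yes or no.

Reduce t₁ = k(b, k(cons(f(cons(cons(b, a), a), b), k(b, b)), k(a, k(cons(a, a), b)))):
1. k(b, k(cons(f(cons(cons(b, a), a), b), k(b, b)), k(a, k(cons(a, a), b))))  →  k(cons(f(cons(cons(b, a), a), b), k(b, b)), k(a, k(cons(a, a), b)))   [R3 at ε]
2. k(cons(f(cons(cons(b, a), a), b), k(b, b)), k(a, k(cons(a, a), b)))  →  k(a, k(cons(a, a), b))   [R3 at ε]
3. k(a, k(cons(a, a), b))  →  k(cons(a, a), b)   [R3 at ε]
4. k(cons(a, a), b)  →  b   [R3 at ε]

Reduce t₂ = k(b, f(cons(cons(k(a, b), f(cons(cons(b, k(b, a)), a), a)), a), b)):
1. k(b, f(cons(cons(k(a, b), f(cons(cons(b, k(b, a)), a), a)), a), b))  →  f(cons(cons(k(a, b), f(cons(cons(b, k(b, a)), a), a)), a), b)   [R3 at ε]
2. f(cons(cons(k(a, b), f(cons(cons(b, k(b, a)), a), a)), a), b)  →  f(cons(cons(b, f(cons(cons(b, k(b, a)), a), a)), a), b)   [R3 at 1.1.1]
3. f(cons(cons(b, f(cons(cons(b, k(b, a)), a), a)), a), b)  →  f(cons(cons(b, f(cons(cons(b, a), a), a)), a), b)   [R3 at 1.1.2.1.1.2]
4. f(cons(cons(b, f(cons(cons(b, a), a), a)), a), b)  →  f(cons(cons(b, a), a), b)   [R1 at 1.1.2]
5. f(cons(cons(b, a), a), b)  →  b   [R1 at ε]

yes — NF(t₁) = b, NF(t₂) = b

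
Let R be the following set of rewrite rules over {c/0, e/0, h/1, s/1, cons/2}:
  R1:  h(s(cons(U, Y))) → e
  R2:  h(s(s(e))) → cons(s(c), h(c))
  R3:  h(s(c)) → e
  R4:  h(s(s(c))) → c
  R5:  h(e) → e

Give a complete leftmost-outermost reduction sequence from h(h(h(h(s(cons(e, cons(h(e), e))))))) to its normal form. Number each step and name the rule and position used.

1. h(h(h(h(s(cons(e, cons(h(e), e)))))))  →  h(h(h(e)))   [R1 at 1.1.1]
2. h(h(h(e)))  →  h(h(e))   [R5 at 1.1]
3. h(h(e))  →  h(e)   [R5 at 1]
4. h(e)  →  e   [R5 at ε]

e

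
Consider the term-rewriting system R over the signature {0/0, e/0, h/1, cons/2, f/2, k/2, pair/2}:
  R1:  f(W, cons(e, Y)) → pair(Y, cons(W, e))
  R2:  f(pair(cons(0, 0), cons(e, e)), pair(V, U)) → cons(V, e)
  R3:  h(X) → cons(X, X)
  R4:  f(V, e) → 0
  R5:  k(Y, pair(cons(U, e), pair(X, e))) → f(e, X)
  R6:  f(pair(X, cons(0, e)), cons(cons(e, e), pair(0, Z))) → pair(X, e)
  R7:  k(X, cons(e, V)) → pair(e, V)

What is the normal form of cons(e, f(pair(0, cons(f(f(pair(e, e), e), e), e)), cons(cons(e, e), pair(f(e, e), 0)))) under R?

1. cons(e, f(pair(0, cons(f(f(pair(e, e), e), e), e)), cons(cons(e, e), pair(f(e, e), 0))))  →  cons(e, f(pair(0, cons(0, e)), cons(cons(e, e), pair(f(e, e), 0))))   [R4 at 2.1.2.1]
2. cons(e, f(pair(0, cons(0, e)), cons(cons(e, e), pair(f(e, e), 0))))  →  cons(e, f(pair(0, cons(0, e)), cons(cons(e, e), pair(0, 0))))   [R4 at 2.2.2.1]
3. cons(e, f(pair(0, cons(0, e)), cons(cons(e, e), pair(0, 0))))  →  cons(e, pair(0, e))   [R6 at 2]

cons(e, pair(0, e))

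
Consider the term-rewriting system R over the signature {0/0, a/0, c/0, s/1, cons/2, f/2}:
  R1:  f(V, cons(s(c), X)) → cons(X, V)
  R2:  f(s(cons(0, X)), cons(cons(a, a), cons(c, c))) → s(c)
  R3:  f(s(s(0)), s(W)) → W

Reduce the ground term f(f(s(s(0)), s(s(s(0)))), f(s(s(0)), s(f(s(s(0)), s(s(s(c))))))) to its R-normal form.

1. f(f(s(s(0)), s(s(s(0)))), f(s(s(0)), s(f(s(s(0)), s(s(s(c)))))))  →  f(s(s(0)), f(s(s(0)), s(f(s(s(0)), s(s(s(c)))))))   [R3 at 1]
2. f(s(s(0)), f(s(s(0)), s(f(s(s(0)), s(s(s(c)))))))  →  f(s(s(0)), f(s(s(0)), s(s(s(c)))))   [R3 at 2]
3. f(s(s(0)), f(s(s(0)), s(s(s(c)))))  →  f(s(s(0)), s(s(c)))   [R3 at 2]
4. f(s(s(0)), s(s(c)))  →  s(c)   [R3 at ε]

s(c)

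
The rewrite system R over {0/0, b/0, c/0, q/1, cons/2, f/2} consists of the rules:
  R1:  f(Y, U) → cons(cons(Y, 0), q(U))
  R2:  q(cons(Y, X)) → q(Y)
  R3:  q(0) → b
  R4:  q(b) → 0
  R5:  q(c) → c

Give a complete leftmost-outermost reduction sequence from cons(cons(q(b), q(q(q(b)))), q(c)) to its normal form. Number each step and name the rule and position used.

cons(cons(0, 0), c)

1. cons(cons(q(b), q(q(q(b)))), q(c))  →  cons(cons(0, q(q(q(b)))), q(c))   [R4 at 1.1]
2. cons(cons(0, q(q(q(b)))), q(c))  →  cons(cons(0, q(q(0))), q(c))   [R4 at 1.2.1.1]
3. cons(cons(0, q(q(0))), q(c))  →  cons(cons(0, q(b)), q(c))   [R3 at 1.2.1]
4. cons(cons(0, q(b)), q(c))  →  cons(cons(0, 0), q(c))   [R4 at 1.2]
5. cons(cons(0, 0), q(c))  →  cons(cons(0, 0), c)   [R5 at 2]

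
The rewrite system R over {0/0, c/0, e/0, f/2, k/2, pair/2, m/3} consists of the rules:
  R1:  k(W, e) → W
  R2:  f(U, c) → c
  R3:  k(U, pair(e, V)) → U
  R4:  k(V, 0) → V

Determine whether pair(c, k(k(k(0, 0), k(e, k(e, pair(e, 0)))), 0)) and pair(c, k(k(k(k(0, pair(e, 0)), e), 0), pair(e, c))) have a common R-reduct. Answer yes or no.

Reduce t₁ = pair(c, k(k(k(0, 0), k(e, k(e, pair(e, 0)))), 0)):
1. pair(c, k(k(k(0, 0), k(e, k(e, pair(e, 0)))), 0))  →  pair(c, k(k(0, 0), k(e, k(e, pair(e, 0)))))   [R4 at 2]
2. pair(c, k(k(0, 0), k(e, k(e, pair(e, 0)))))  →  pair(c, k(0, k(e, k(e, pair(e, 0)))))   [R4 at 2.1]
3. pair(c, k(0, k(e, k(e, pair(e, 0)))))  →  pair(c, k(0, k(e, e)))   [R3 at 2.2.2]
4. pair(c, k(0, k(e, e)))  →  pair(c, k(0, e))   [R1 at 2.2]
5. pair(c, k(0, e))  →  pair(c, 0)   [R1 at 2]

Reduce t₂ = pair(c, k(k(k(k(0, pair(e, 0)), e), 0), pair(e, c))):
1. pair(c, k(k(k(k(0, pair(e, 0)), e), 0), pair(e, c)))  →  pair(c, k(k(k(0, pair(e, 0)), e), 0))   [R3 at 2]
2. pair(c, k(k(k(0, pair(e, 0)), e), 0))  →  pair(c, k(k(0, pair(e, 0)), e))   [R4 at 2]
3. pair(c, k(k(0, pair(e, 0)), e))  →  pair(c, k(0, pair(e, 0)))   [R1 at 2]
4. pair(c, k(0, pair(e, 0)))  →  pair(c, 0)   [R3 at 2]

yes — NF(t₁) = pair(c, 0), NF(t₂) = pair(c, 0)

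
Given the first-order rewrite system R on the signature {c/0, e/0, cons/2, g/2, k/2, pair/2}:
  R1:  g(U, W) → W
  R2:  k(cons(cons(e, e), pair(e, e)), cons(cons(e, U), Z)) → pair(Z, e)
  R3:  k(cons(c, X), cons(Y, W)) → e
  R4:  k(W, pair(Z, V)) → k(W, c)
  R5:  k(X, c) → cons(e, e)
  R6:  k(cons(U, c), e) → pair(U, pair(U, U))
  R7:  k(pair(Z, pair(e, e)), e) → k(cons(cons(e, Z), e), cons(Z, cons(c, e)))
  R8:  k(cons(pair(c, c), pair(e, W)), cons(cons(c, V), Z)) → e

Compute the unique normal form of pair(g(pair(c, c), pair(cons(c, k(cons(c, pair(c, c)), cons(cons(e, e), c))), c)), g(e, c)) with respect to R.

1. pair(g(pair(c, c), pair(cons(c, k(cons(c, pair(c, c)), cons(cons(e, e), c))), c)), g(e, c))  →  pair(pair(cons(c, k(cons(c, pair(c, c)), cons(cons(e, e), c))), c), g(e, c))   [R1 at 1]
2. pair(pair(cons(c, k(cons(c, pair(c, c)), cons(cons(e, e), c))), c), g(e, c))  →  pair(pair(cons(c, e), c), g(e, c))   [R3 at 1.1.2]
3. pair(pair(cons(c, e), c), g(e, c))  →  pair(pair(cons(c, e), c), c)   [R1 at 2]

pair(pair(cons(c, e), c), c)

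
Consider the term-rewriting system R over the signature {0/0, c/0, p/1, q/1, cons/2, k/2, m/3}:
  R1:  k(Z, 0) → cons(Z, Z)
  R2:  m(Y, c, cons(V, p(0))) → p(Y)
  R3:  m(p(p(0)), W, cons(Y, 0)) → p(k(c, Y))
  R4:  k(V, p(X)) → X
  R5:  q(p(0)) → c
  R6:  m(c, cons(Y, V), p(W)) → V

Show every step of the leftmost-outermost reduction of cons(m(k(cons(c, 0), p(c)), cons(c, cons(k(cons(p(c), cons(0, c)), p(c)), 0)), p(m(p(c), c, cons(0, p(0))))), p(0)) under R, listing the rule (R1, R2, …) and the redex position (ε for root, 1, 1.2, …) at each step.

cons(cons(c, 0), p(0))

1. cons(m(k(cons(c, 0), p(c)), cons(c, cons(k(cons(p(c), cons(0, c)), p(c)), 0)), p(m(p(c), c, cons(0, p(0))))), p(0))  →  cons(m(c, cons(c, cons(k(cons(p(c), cons(0, c)), p(c)), 0)), p(m(p(c), c, cons(0, p(0))))), p(0))   [R4 at 1.1]
2. cons(m(c, cons(c, cons(k(cons(p(c), cons(0, c)), p(c)), 0)), p(m(p(c), c, cons(0, p(0))))), p(0))  →  cons(cons(k(cons(p(c), cons(0, c)), p(c)), 0), p(0))   [R6 at 1]
3. cons(cons(k(cons(p(c), cons(0, c)), p(c)), 0), p(0))  →  cons(cons(c, 0), p(0))   [R4 at 1.1]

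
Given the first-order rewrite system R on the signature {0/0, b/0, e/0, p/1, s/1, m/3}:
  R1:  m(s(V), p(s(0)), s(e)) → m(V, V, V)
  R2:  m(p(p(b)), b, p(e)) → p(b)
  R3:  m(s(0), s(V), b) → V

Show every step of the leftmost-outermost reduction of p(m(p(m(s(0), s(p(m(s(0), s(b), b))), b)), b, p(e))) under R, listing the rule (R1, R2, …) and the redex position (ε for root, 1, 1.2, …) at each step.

p(p(b))

1. p(m(p(m(s(0), s(p(m(s(0), s(b), b))), b)), b, p(e)))  →  p(m(p(p(m(s(0), s(b), b))), b, p(e)))   [R3 at 1.1.1]
2. p(m(p(p(m(s(0), s(b), b))), b, p(e)))  →  p(m(p(p(b)), b, p(e)))   [R3 at 1.1.1.1]
3. p(m(p(p(b)), b, p(e)))  →  p(p(b))   [R2 at 1]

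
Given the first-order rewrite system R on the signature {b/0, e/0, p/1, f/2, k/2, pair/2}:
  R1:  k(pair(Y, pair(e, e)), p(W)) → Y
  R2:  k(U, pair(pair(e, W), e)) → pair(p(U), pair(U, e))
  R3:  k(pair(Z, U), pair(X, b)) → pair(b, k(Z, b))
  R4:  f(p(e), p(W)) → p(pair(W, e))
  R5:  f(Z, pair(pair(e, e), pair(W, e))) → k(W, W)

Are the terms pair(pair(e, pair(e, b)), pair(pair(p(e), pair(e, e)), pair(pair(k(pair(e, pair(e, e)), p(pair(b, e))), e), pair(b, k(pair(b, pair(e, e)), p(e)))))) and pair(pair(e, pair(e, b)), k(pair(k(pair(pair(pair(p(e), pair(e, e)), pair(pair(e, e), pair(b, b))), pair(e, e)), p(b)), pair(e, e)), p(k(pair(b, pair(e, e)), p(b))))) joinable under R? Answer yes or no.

Reduce t₁ = pair(pair(e, pair(e, b)), pair(pair(p(e), pair(e, e)), pair(pair(k(pair(e, pair(e, e)), p(pair(b, e))), e), pair(b, k(pair(b, pair(e, e)), p(e)))))):
1. pair(pair(e, pair(e, b)), pair(pair(p(e), pair(e, e)), pair(pair(k(pair(e, pair(e, e)), p(pair(b, e))), e), pair(b, k(pair(b, pair(e, e)), p(e))))))  →  pair(pair(e, pair(e, b)), pair(pair(p(e), pair(e, e)), pair(pair(e, e), pair(b, k(pair(b, pair(e, e)), p(e))))))   [R1 at 2.2.1.1]
2. pair(pair(e, pair(e, b)), pair(pair(p(e), pair(e, e)), pair(pair(e, e), pair(b, k(pair(b, pair(e, e)), p(e))))))  →  pair(pair(e, pair(e, b)), pair(pair(p(e), pair(e, e)), pair(pair(e, e), pair(b, b))))   [R1 at 2.2.2.2]

Reduce t₂ = pair(pair(e, pair(e, b)), k(pair(k(pair(pair(pair(p(e), pair(e, e)), pair(pair(e, e), pair(b, b))), pair(e, e)), p(b)), pair(e, e)), p(k(pair(b, pair(e, e)), p(b))))):
1. pair(pair(e, pair(e, b)), k(pair(k(pair(pair(pair(p(e), pair(e, e)), pair(pair(e, e), pair(b, b))), pair(e, e)), p(b)), pair(e, e)), p(k(pair(b, pair(e, e)), p(b)))))  →  pair(pair(e, pair(e, b)), k(pair(pair(pair(p(e), pair(e, e)), pair(pair(e, e), pair(b, b))), pair(e, e)), p(b)))   [R1 at 2]
2. pair(pair(e, pair(e, b)), k(pair(pair(pair(p(e), pair(e, e)), pair(pair(e, e), pair(b, b))), pair(e, e)), p(b)))  →  pair(pair(e, pair(e, b)), pair(pair(p(e), pair(e, e)), pair(pair(e, e), pair(b, b))))   [R1 at 2]

yes — NF(t₁) = pair(pair(e, pair(e, b)), pair(pair(p(e), pair(e, e)), pair(pair(e, e), pair(b, b)))), NF(t₂) = pair(pair(e, pair(e, b)), pair(pair(p(e), pair(e, e)), pair(pair(e, e), pair(b, b))))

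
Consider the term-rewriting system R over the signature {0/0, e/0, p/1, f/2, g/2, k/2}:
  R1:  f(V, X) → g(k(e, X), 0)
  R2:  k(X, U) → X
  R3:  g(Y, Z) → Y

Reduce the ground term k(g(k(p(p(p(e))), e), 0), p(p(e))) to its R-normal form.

p(p(p(e)))

1. k(g(k(p(p(p(e))), e), 0), p(p(e)))  →  g(k(p(p(p(e))), e), 0)   [R2 at ε]
2. g(k(p(p(p(e))), e), 0)  →  k(p(p(p(e))), e)   [R3 at ε]
3. k(p(p(p(e))), e)  →  p(p(p(e)))   [R2 at ε]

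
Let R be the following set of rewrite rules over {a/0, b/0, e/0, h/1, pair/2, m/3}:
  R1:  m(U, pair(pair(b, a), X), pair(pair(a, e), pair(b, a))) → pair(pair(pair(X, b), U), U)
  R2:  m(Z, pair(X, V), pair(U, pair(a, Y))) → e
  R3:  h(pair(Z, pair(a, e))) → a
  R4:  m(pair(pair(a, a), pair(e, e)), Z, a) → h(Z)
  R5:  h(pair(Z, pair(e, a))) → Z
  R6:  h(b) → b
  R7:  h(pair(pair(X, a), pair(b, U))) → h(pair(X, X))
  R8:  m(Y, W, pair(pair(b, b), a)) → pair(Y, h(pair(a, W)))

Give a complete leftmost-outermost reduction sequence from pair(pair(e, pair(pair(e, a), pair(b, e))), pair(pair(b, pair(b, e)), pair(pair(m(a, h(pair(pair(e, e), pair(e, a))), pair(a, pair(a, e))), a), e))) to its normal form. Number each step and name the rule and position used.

1. pair(pair(e, pair(pair(e, a), pair(b, e))), pair(pair(b, pair(b, e)), pair(pair(m(a, h(pair(pair(e, e), pair(e, a))), pair(a, pair(a, e))), a), e)))  →  pair(pair(e, pair(pair(e, a), pair(b, e))), pair(pair(b, pair(b, e)), pair(pair(m(a, pair(e, e), pair(a, pair(a, e))), a), e)))   [R5 at 2.2.1.1.2]
2. pair(pair(e, pair(pair(e, a), pair(b, e))), pair(pair(b, pair(b, e)), pair(pair(m(a, pair(e, e), pair(a, pair(a, e))), a), e)))  →  pair(pair(e, pair(pair(e, a), pair(b, e))), pair(pair(b, pair(b, e)), pair(pair(e, a), e)))   [R2 at 2.2.1.1]

pair(pair(e, pair(pair(e, a), pair(b, e))), pair(pair(b, pair(b, e)), pair(pair(e, a), e)))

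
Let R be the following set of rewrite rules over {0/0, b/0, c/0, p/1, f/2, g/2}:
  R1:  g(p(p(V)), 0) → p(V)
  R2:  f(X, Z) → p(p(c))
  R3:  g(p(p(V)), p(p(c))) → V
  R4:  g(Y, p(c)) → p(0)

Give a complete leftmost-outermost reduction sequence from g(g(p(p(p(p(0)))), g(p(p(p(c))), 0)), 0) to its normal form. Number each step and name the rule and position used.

p(0)

1. g(g(p(p(p(p(0)))), g(p(p(p(c))), 0)), 0)  →  g(g(p(p(p(p(0)))), p(p(c))), 0)   [R1 at 1.2]
2. g(g(p(p(p(p(0)))), p(p(c))), 0)  →  g(p(p(0)), 0)   [R3 at 1]
3. g(p(p(0)), 0)  →  p(0)   [R1 at ε]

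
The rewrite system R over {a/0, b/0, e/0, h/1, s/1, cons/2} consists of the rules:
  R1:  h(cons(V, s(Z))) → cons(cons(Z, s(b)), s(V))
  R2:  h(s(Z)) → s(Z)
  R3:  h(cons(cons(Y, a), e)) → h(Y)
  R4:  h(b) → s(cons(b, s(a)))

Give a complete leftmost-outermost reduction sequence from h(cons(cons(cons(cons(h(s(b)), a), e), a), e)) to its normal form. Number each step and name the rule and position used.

s(b)

1. h(cons(cons(cons(cons(h(s(b)), a), e), a), e))  →  h(cons(cons(h(s(b)), a), e))   [R3 at ε]
2. h(cons(cons(h(s(b)), a), e))  →  h(h(s(b)))   [R3 at ε]
3. h(h(s(b)))  →  h(s(b))   [R2 at 1]
4. h(s(b))  →  s(b)   [R2 at ε]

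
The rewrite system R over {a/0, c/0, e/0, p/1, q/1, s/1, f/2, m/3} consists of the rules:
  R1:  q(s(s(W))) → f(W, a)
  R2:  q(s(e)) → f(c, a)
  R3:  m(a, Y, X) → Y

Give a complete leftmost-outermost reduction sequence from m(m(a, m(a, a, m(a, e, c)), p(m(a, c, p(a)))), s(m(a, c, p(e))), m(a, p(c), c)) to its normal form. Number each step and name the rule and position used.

1. m(m(a, m(a, a, m(a, e, c)), p(m(a, c, p(a)))), s(m(a, c, p(e))), m(a, p(c), c))  →  m(m(a, a, m(a, e, c)), s(m(a, c, p(e))), m(a, p(c), c))   [R3 at 1]
2. m(m(a, a, m(a, e, c)), s(m(a, c, p(e))), m(a, p(c), c))  →  m(a, s(m(a, c, p(e))), m(a, p(c), c))   [R3 at 1]
3. m(a, s(m(a, c, p(e))), m(a, p(c), c))  →  s(m(a, c, p(e)))   [R3 at ε]
4. s(m(a, c, p(e)))  →  s(c)   [R3 at 1]

s(c)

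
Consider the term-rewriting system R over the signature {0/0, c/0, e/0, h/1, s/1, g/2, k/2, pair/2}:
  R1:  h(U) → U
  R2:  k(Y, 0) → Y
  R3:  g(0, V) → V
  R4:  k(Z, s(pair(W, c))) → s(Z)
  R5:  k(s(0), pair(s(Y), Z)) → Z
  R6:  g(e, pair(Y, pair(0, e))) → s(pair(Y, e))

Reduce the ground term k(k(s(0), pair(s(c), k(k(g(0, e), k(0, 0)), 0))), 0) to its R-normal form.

1. k(k(s(0), pair(s(c), k(k(g(0, e), k(0, 0)), 0))), 0)  →  k(s(0), pair(s(c), k(k(g(0, e), k(0, 0)), 0)))   [R2 at ε]
2. k(s(0), pair(s(c), k(k(g(0, e), k(0, 0)), 0)))  →  k(k(g(0, e), k(0, 0)), 0)   [R5 at ε]
3. k(k(g(0, e), k(0, 0)), 0)  →  k(g(0, e), k(0, 0))   [R2 at ε]
4. k(g(0, e), k(0, 0))  →  k(e, k(0, 0))   [R3 at 1]
5. k(e, k(0, 0))  →  k(e, 0)   [R2 at 2]
6. k(e, 0)  →  e   [R2 at ε]

e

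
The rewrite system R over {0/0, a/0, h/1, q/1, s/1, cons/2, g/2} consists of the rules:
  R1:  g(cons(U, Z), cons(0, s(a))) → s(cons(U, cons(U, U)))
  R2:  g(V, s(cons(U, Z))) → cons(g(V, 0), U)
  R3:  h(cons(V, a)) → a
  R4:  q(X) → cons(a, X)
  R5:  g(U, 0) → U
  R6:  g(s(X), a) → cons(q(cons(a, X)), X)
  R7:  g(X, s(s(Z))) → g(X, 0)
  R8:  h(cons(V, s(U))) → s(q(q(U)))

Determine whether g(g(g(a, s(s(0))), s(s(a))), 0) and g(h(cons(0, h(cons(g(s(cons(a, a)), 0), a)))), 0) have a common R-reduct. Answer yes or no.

Reduce t₁ = g(g(g(a, s(s(0))), s(s(a))), 0):
1. g(g(g(a, s(s(0))), s(s(a))), 0)  →  g(g(a, s(s(0))), s(s(a)))   [R5 at ε]
2. g(g(a, s(s(0))), s(s(a)))  →  g(g(a, s(s(0))), 0)   [R7 at ε]
3. g(g(a, s(s(0))), 0)  →  g(a, s(s(0)))   [R5 at ε]
4. g(a, s(s(0)))  →  g(a, 0)   [R7 at ε]
5. g(a, 0)  →  a   [R5 at ε]

Reduce t₂ = g(h(cons(0, h(cons(g(s(cons(a, a)), 0), a)))), 0):
1. g(h(cons(0, h(cons(g(s(cons(a, a)), 0), a)))), 0)  →  h(cons(0, h(cons(g(s(cons(a, a)), 0), a))))   [R5 at ε]
2. h(cons(0, h(cons(g(s(cons(a, a)), 0), a))))  →  h(cons(0, a))   [R3 at 1.2]
3. h(cons(0, a))  →  a   [R3 at ε]

yes — NF(t₁) = a, NF(t₂) = a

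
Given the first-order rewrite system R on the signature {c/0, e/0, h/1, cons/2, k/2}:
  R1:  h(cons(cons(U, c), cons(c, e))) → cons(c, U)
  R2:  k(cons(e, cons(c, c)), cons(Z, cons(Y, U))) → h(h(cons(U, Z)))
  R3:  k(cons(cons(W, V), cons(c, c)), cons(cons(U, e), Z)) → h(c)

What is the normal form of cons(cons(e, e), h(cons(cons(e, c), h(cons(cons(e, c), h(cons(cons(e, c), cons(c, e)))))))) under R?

1. cons(cons(e, e), h(cons(cons(e, c), h(cons(cons(e, c), h(cons(cons(e, c), cons(c, e))))))))  →  cons(cons(e, e), h(cons(cons(e, c), h(cons(cons(e, c), cons(c, e))))))   [R1 at 2.1.2.1.2]
2. cons(cons(e, e), h(cons(cons(e, c), h(cons(cons(e, c), cons(c, e))))))  →  cons(cons(e, e), h(cons(cons(e, c), cons(c, e))))   [R1 at 2.1.2]
3. cons(cons(e, e), h(cons(cons(e, c), cons(c, e))))  →  cons(cons(e, e), cons(c, e))   [R1 at 2]

cons(cons(e, e), cons(c, e))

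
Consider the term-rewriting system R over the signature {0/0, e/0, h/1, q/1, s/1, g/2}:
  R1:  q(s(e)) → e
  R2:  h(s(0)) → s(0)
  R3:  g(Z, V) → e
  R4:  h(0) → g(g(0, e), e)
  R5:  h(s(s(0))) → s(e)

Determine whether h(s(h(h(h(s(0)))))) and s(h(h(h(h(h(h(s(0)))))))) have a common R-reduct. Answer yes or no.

Reduce t₁ = h(s(h(h(h(s(0)))))):
1. h(s(h(h(h(s(0))))))  →  h(s(h(h(s(0)))))   [R2 at 1.1.1.1]
2. h(s(h(h(s(0)))))  →  h(s(h(s(0))))   [R2 at 1.1.1]
3. h(s(h(s(0))))  →  h(s(s(0)))   [R2 at 1.1]
4. h(s(s(0)))  →  s(e)   [R5 at ε]

Reduce t₂ = s(h(h(h(h(h(h(s(0)))))))):
1. s(h(h(h(h(h(h(s(0))))))))  →  s(h(h(h(h(h(s(0)))))))   [R2 at 1.1.1.1.1.1]
2. s(h(h(h(h(h(s(0)))))))  →  s(h(h(h(h(s(0))))))   [R2 at 1.1.1.1.1]
3. s(h(h(h(h(s(0))))))  →  s(h(h(h(s(0)))))   [R2 at 1.1.1.1]
4. s(h(h(h(s(0)))))  →  s(h(h(s(0))))   [R2 at 1.1.1]
5. s(h(h(s(0))))  →  s(h(s(0)))   [R2 at 1.1]
6. s(h(s(0)))  →  s(s(0))   [R2 at 1]

no — NF(t₁) = s(e), NF(t₂) = s(s(0))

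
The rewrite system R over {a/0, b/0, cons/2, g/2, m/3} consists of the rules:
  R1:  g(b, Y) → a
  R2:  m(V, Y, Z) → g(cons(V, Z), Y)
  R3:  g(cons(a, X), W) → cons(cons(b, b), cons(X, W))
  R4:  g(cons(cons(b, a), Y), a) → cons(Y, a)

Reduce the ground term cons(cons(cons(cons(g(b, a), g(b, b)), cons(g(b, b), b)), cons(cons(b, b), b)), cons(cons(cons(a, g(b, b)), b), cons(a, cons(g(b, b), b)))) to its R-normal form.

cons(cons(cons(cons(a, a), cons(a, b)), cons(cons(b, b), b)), cons(cons(cons(a, a), b), cons(a, cons(a, b))))

1. cons(cons(cons(cons(g(b, a), g(b, b)), cons(g(b, b), b)), cons(cons(b, b), b)), cons(cons(cons(a, g(b, b)), b), cons(a, cons(g(b, b), b))))  →  cons(cons(cons(cons(a, g(b, b)), cons(g(b, b), b)), cons(cons(b, b), b)), cons(cons(cons(a, g(b, b)), b), cons(a, cons(g(b, b), b))))   [R1 at 1.1.1.1]
2. cons(cons(cons(cons(a, g(b, b)), cons(g(b, b), b)), cons(cons(b, b), b)), cons(cons(cons(a, g(b, b)), b), cons(a, cons(g(b, b), b))))  →  cons(cons(cons(cons(a, a), cons(g(b, b), b)), cons(cons(b, b), b)), cons(cons(cons(a, g(b, b)), b), cons(a, cons(g(b, b), b))))   [R1 at 1.1.1.2]
3. cons(cons(cons(cons(a, a), cons(g(b, b), b)), cons(cons(b, b), b)), cons(cons(cons(a, g(b, b)), b), cons(a, cons(g(b, b), b))))  →  cons(cons(cons(cons(a, a), cons(a, b)), cons(cons(b, b), b)), cons(cons(cons(a, g(b, b)), b), cons(a, cons(g(b, b), b))))   [R1 at 1.1.2.1]
4. cons(cons(cons(cons(a, a), cons(a, b)), cons(cons(b, b), b)), cons(cons(cons(a, g(b, b)), b), cons(a, cons(g(b, b), b))))  →  cons(cons(cons(cons(a, a), cons(a, b)), cons(cons(b, b), b)), cons(cons(cons(a, a), b), cons(a, cons(g(b, b), b))))   [R1 at 2.1.1.2]
5. cons(cons(cons(cons(a, a), cons(a, b)), cons(cons(b, b), b)), cons(cons(cons(a, a), b), cons(a, cons(g(b, b), b))))  →  cons(cons(cons(cons(a, a), cons(a, b)), cons(cons(b, b), b)), cons(cons(cons(a, a), b), cons(a, cons(a, b))))   [R1 at 2.2.2.1]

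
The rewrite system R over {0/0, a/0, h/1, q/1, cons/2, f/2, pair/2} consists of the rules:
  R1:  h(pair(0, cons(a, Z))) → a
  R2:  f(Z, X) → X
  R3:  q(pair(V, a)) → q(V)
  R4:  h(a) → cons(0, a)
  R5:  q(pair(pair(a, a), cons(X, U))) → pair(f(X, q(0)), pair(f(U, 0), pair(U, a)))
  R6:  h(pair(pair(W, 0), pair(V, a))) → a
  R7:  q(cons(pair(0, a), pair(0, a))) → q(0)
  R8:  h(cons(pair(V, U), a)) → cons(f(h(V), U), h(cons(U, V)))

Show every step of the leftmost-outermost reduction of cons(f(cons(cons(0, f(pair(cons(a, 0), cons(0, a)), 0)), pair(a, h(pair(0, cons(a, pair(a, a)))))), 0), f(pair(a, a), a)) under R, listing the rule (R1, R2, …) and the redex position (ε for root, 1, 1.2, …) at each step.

1. cons(f(cons(cons(0, f(pair(cons(a, 0), cons(0, a)), 0)), pair(a, h(pair(0, cons(a, pair(a, a)))))), 0), f(pair(a, a), a))  →  cons(0, f(pair(a, a), a))   [R2 at 1]
2. cons(0, f(pair(a, a), a))  →  cons(0, a)   [R2 at 2]

cons(0, a)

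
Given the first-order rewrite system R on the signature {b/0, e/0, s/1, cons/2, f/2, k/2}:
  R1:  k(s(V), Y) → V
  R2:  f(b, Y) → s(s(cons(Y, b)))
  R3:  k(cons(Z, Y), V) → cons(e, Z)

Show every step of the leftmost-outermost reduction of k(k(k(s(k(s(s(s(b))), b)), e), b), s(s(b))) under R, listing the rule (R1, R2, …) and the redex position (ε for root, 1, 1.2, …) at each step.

1. k(k(k(s(k(s(s(s(b))), b)), e), b), s(s(b)))  →  k(k(k(s(s(s(b))), b), b), s(s(b)))   [R1 at 1.1]
2. k(k(k(s(s(s(b))), b), b), s(s(b)))  →  k(k(s(s(b)), b), s(s(b)))   [R1 at 1.1]
3. k(k(s(s(b)), b), s(s(b)))  →  k(s(b), s(s(b)))   [R1 at 1]
4. k(s(b), s(s(b)))  →  b   [R1 at ε]

b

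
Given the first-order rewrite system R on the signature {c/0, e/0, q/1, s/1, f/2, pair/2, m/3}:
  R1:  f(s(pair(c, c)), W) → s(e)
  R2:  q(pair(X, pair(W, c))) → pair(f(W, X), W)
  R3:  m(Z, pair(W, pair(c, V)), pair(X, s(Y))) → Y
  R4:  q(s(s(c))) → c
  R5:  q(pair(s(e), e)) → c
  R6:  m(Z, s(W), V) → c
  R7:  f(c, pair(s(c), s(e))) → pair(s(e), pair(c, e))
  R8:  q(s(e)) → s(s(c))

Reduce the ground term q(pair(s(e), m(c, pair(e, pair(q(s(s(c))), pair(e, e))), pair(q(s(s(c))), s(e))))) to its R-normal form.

1. q(pair(s(e), m(c, pair(e, pair(q(s(s(c))), pair(e, e))), pair(q(s(s(c))), s(e)))))  →  q(pair(s(e), m(c, pair(e, pair(c, pair(e, e))), pair(q(s(s(c))), s(e)))))   [R4 at 1.2.2.2.1]
2. q(pair(s(e), m(c, pair(e, pair(c, pair(e, e))), pair(q(s(s(c))), s(e)))))  →  q(pair(s(e), e))   [R3 at 1.2]
3. q(pair(s(e), e))  →  c   [R5 at ε]

c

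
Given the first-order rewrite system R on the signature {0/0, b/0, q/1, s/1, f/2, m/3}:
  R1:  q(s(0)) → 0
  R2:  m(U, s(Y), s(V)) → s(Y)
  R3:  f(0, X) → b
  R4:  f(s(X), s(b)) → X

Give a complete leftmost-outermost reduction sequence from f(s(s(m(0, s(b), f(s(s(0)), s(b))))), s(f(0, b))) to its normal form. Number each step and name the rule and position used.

s(s(b))

1. f(s(s(m(0, s(b), f(s(s(0)), s(b))))), s(f(0, b)))  →  f(s(s(m(0, s(b), s(0)))), s(f(0, b)))   [R4 at 1.1.1.3]
2. f(s(s(m(0, s(b), s(0)))), s(f(0, b)))  →  f(s(s(s(b))), s(f(0, b)))   [R2 at 1.1.1]
3. f(s(s(s(b))), s(f(0, b)))  →  f(s(s(s(b))), s(b))   [R3 at 2.1]
4. f(s(s(s(b))), s(b))  →  s(s(b))   [R4 at ε]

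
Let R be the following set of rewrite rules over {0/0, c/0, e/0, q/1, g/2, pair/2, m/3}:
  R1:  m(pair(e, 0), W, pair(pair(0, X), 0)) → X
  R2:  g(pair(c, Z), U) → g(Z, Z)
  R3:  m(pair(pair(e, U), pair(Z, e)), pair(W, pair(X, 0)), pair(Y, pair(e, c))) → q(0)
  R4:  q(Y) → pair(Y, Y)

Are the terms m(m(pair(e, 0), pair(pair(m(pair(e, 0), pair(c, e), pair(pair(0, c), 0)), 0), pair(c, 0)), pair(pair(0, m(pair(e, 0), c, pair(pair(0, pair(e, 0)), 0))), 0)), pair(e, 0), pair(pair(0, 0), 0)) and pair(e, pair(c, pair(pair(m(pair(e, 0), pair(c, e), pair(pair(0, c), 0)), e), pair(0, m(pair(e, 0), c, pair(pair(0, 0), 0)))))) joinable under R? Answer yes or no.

Reduce t₁ = m(m(pair(e, 0), pair(pair(m(pair(e, 0), pair(c, e), pair(pair(0, c), 0)), 0), pair(c, 0)), pair(pair(0, m(pair(e, 0), c, pair(pair(0, pair(e, 0)), 0))), 0)), pair(e, 0), pair(pair(0, 0), 0)):
1. m(m(pair(e, 0), pair(pair(m(pair(e, 0), pair(c, e), pair(pair(0, c), 0)), 0), pair(c, 0)), pair(pair(0, m(pair(e, 0), c, pair(pair(0, pair(e, 0)), 0))), 0)), pair(e, 0), pair(pair(0, 0), 0))  →  m(m(pair(e, 0), c, pair(pair(0, pair(e, 0)), 0)), pair(e, 0), pair(pair(0, 0), 0))   [R1 at 1]
2. m(m(pair(e, 0), c, pair(pair(0, pair(e, 0)), 0)), pair(e, 0), pair(pair(0, 0), 0))  →  m(pair(e, 0), pair(e, 0), pair(pair(0, 0), 0))   [R1 at 1]
3. m(pair(e, 0), pair(e, 0), pair(pair(0, 0), 0))  →  0   [R1 at ε]

Reduce t₂ = pair(e, pair(c, pair(pair(m(pair(e, 0), pair(c, e), pair(pair(0, c), 0)), e), pair(0, m(pair(e, 0), c, pair(pair(0, 0), 0)))))):
1. pair(e, pair(c, pair(pair(m(pair(e, 0), pair(c, e), pair(pair(0, c), 0)), e), pair(0, m(pair(e, 0), c, pair(pair(0, 0), 0))))))  →  pair(e, pair(c, pair(pair(c, e), pair(0, m(pair(e, 0), c, pair(pair(0, 0), 0))))))   [R1 at 2.2.1.1]
2. pair(e, pair(c, pair(pair(c, e), pair(0, m(pair(e, 0), c, pair(pair(0, 0), 0))))))  →  pair(e, pair(c, pair(pair(c, e), pair(0, 0))))   [R1 at 2.2.2.2]

no — NF(t₁) = 0, NF(t₂) = pair(e, pair(c, pair(pair(c, e), pair(0, 0))))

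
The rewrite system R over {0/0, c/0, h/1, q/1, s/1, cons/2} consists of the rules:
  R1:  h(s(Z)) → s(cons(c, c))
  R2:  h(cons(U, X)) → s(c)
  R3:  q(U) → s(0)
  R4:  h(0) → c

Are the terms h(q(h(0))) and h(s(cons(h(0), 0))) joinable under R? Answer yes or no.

yes — NF(t₁) = s(cons(c, c)), NF(t₂) = s(cons(c, c))

Reduce t₁ = h(q(h(0))):
1. h(q(h(0)))  →  h(s(0))   [R3 at 1]
2. h(s(0))  →  s(cons(c, c))   [R1 at ε]

Reduce t₂ = h(s(cons(h(0), 0))):
1. h(s(cons(h(0), 0)))  →  s(cons(c, c))   [R1 at ε]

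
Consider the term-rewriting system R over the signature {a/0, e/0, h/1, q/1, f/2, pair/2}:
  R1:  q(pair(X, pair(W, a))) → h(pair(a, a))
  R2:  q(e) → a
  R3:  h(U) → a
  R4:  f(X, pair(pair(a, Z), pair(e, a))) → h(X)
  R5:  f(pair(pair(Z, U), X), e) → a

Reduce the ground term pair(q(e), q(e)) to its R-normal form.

pair(a, a)

1. pair(q(e), q(e))  →  pair(a, q(e))   [R2 at 1]
2. pair(a, q(e))  →  pair(a, a)   [R2 at 2]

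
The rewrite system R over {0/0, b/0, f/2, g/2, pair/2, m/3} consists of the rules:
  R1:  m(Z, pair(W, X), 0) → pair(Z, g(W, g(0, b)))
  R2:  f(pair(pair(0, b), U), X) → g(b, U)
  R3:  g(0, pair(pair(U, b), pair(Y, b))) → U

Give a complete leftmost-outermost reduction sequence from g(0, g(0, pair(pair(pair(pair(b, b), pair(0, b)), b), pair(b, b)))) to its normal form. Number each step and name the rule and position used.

b

1. g(0, g(0, pair(pair(pair(pair(b, b), pair(0, b)), b), pair(b, b))))  →  g(0, pair(pair(b, b), pair(0, b)))   [R3 at 2]
2. g(0, pair(pair(b, b), pair(0, b)))  →  b   [R3 at ε]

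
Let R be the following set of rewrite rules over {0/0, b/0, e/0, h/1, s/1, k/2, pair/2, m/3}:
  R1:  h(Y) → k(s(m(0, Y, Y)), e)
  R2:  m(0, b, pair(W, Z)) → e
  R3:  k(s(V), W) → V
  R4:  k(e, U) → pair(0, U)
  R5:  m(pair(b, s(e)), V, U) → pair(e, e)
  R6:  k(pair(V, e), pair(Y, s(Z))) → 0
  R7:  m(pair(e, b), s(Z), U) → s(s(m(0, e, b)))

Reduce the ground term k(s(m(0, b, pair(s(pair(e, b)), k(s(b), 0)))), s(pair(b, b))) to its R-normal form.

e

1. k(s(m(0, b, pair(s(pair(e, b)), k(s(b), 0)))), s(pair(b, b)))  →  m(0, b, pair(s(pair(e, b)), k(s(b), 0)))   [R3 at ε]
2. m(0, b, pair(s(pair(e, b)), k(s(b), 0)))  →  e   [R2 at ε]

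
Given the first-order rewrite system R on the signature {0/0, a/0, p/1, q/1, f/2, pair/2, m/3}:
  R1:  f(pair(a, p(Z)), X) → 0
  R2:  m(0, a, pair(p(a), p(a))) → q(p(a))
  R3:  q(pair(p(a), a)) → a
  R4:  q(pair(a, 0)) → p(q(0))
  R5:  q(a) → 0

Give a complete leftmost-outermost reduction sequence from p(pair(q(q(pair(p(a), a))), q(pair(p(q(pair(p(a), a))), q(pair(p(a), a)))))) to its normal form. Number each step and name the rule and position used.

p(pair(0, a))

1. p(pair(q(q(pair(p(a), a))), q(pair(p(q(pair(p(a), a))), q(pair(p(a), a))))))  →  p(pair(q(a), q(pair(p(q(pair(p(a), a))), q(pair(p(a), a))))))   [R3 at 1.1.1]
2. p(pair(q(a), q(pair(p(q(pair(p(a), a))), q(pair(p(a), a))))))  →  p(pair(0, q(pair(p(q(pair(p(a), a))), q(pair(p(a), a))))))   [R5 at 1.1]
3. p(pair(0, q(pair(p(q(pair(p(a), a))), q(pair(p(a), a))))))  →  p(pair(0, q(pair(p(a), q(pair(p(a), a))))))   [R3 at 1.2.1.1.1]
4. p(pair(0, q(pair(p(a), q(pair(p(a), a))))))  →  p(pair(0, q(pair(p(a), a))))   [R3 at 1.2.1.2]
5. p(pair(0, q(pair(p(a), a))))  →  p(pair(0, a))   [R3 at 1.2]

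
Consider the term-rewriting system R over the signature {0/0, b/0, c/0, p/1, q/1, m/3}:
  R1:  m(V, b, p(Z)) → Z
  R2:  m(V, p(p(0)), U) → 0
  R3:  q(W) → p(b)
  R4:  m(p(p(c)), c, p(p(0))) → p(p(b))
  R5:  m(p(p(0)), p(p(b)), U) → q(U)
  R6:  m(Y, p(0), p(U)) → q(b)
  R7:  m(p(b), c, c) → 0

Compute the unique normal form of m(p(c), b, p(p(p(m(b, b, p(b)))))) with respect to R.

p(p(b))

1. m(p(c), b, p(p(p(m(b, b, p(b))))))  →  p(p(m(b, b, p(b))))   [R1 at ε]
2. p(p(m(b, b, p(b))))  →  p(p(b))   [R1 at 1.1]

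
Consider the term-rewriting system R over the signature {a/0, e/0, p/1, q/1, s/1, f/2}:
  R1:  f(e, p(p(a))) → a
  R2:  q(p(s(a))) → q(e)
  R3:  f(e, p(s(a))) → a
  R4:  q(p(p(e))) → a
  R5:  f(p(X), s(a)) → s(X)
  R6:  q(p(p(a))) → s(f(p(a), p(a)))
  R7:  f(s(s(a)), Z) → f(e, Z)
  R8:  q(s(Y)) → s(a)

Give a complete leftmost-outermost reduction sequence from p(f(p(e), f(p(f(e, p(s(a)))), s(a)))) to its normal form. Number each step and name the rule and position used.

1. p(f(p(e), f(p(f(e, p(s(a)))), s(a))))  →  p(f(p(e), s(f(e, p(s(a))))))   [R5 at 1.2]
2. p(f(p(e), s(f(e, p(s(a))))))  →  p(f(p(e), s(a)))   [R3 at 1.2.1]
3. p(f(p(e), s(a)))  →  p(s(e))   [R5 at 1]

p(s(e))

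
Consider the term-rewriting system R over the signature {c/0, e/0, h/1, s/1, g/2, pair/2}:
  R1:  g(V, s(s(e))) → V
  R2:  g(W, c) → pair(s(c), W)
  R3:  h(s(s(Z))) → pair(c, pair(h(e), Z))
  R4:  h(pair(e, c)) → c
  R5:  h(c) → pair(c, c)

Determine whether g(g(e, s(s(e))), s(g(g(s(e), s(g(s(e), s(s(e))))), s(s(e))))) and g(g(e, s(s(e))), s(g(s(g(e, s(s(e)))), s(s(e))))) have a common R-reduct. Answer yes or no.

Reduce t₁ = g(g(e, s(s(e))), s(g(g(s(e), s(g(s(e), s(s(e))))), s(s(e))))):
1. g(g(e, s(s(e))), s(g(g(s(e), s(g(s(e), s(s(e))))), s(s(e)))))  →  g(e, s(g(g(s(e), s(g(s(e), s(s(e))))), s(s(e)))))   [R1 at 1]
2. g(e, s(g(g(s(e), s(g(s(e), s(s(e))))), s(s(e)))))  →  g(e, s(g(s(e), s(g(s(e), s(s(e)))))))   [R1 at 2.1]
3. g(e, s(g(s(e), s(g(s(e), s(s(e)))))))  →  g(e, s(g(s(e), s(s(e)))))   [R1 at 2.1.2.1]
4. g(e, s(g(s(e), s(s(e)))))  →  g(e, s(s(e)))   [R1 at 2.1]
5. g(e, s(s(e)))  →  e   [R1 at ε]

Reduce t₂ = g(g(e, s(s(e))), s(g(s(g(e, s(s(e)))), s(s(e))))):
1. g(g(e, s(s(e))), s(g(s(g(e, s(s(e)))), s(s(e)))))  →  g(e, s(g(s(g(e, s(s(e)))), s(s(e)))))   [R1 at 1]
2. g(e, s(g(s(g(e, s(s(e)))), s(s(e)))))  →  g(e, s(s(g(e, s(s(e))))))   [R1 at 2.1]
3. g(e, s(s(g(e, s(s(e))))))  →  g(e, s(s(e)))   [R1 at 2.1.1]
4. g(e, s(s(e)))  →  e   [R1 at ε]

yes — NF(t₁) = e, NF(t₂) = e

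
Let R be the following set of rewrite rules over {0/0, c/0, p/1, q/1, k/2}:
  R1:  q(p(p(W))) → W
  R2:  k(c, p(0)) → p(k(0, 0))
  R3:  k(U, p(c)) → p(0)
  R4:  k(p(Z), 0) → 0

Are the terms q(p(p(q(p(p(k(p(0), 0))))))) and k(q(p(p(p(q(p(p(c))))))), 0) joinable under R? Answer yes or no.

yes — NF(t₁) = 0, NF(t₂) = 0

Reduce t₁ = q(p(p(q(p(p(k(p(0), 0))))))):
1. q(p(p(q(p(p(k(p(0), 0)))))))  →  q(p(p(k(p(0), 0))))   [R1 at ε]
2. q(p(p(k(p(0), 0))))  →  k(p(0), 0)   [R1 at ε]
3. k(p(0), 0)  →  0   [R4 at ε]

Reduce t₂ = k(q(p(p(p(q(p(p(c))))))), 0):
1. k(q(p(p(p(q(p(p(c))))))), 0)  →  k(p(q(p(p(c)))), 0)   [R1 at 1]
2. k(p(q(p(p(c)))), 0)  →  0   [R4 at ε]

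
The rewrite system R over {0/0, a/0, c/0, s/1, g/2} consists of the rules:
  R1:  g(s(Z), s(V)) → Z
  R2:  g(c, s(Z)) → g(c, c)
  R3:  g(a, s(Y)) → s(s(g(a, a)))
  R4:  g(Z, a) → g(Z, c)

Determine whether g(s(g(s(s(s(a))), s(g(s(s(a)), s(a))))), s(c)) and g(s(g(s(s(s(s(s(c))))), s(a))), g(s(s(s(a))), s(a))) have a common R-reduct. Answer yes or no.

Reduce t₁ = g(s(g(s(s(s(a))), s(g(s(s(a)), s(a))))), s(c)):
1. g(s(g(s(s(s(a))), s(g(s(s(a)), s(a))))), s(c))  →  g(s(s(s(a))), s(g(s(s(a)), s(a))))   [R1 at ε]
2. g(s(s(s(a))), s(g(s(s(a)), s(a))))  →  s(s(a))   [R1 at ε]

Reduce t₂ = g(s(g(s(s(s(s(s(c))))), s(a))), g(s(s(s(a))), s(a))):
1. g(s(g(s(s(s(s(s(c))))), s(a))), g(s(s(s(a))), s(a)))  →  g(s(s(s(s(s(c))))), g(s(s(s(a))), s(a)))   [R1 at 1.1]
2. g(s(s(s(s(s(c))))), g(s(s(s(a))), s(a)))  →  g(s(s(s(s(s(c))))), s(s(a)))   [R1 at 2]
3. g(s(s(s(s(s(c))))), s(s(a)))  →  s(s(s(s(c))))   [R1 at ε]

no — NF(t₁) = s(s(a)), NF(t₂) = s(s(s(s(c))))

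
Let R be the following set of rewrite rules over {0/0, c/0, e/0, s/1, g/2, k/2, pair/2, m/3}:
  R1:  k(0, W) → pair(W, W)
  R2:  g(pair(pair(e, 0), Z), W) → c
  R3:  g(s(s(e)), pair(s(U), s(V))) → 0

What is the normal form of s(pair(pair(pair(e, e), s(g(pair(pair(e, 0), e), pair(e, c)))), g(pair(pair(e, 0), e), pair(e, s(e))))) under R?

1. s(pair(pair(pair(e, e), s(g(pair(pair(e, 0), e), pair(e, c)))), g(pair(pair(e, 0), e), pair(e, s(e)))))  →  s(pair(pair(pair(e, e), s(c)), g(pair(pair(e, 0), e), pair(e, s(e)))))   [R2 at 1.1.2.1]
2. s(pair(pair(pair(e, e), s(c)), g(pair(pair(e, 0), e), pair(e, s(e)))))  →  s(pair(pair(pair(e, e), s(c)), c))   [R2 at 1.2]

s(pair(pair(pair(e, e), s(c)), c))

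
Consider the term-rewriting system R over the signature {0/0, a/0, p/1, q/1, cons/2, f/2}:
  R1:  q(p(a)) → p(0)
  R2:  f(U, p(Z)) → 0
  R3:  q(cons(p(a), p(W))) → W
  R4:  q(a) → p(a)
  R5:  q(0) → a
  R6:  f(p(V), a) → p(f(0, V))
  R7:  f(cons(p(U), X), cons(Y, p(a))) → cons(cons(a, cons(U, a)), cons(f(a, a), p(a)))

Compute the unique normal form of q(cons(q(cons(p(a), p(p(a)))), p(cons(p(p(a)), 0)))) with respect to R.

1. q(cons(q(cons(p(a), p(p(a)))), p(cons(p(p(a)), 0))))  →  q(cons(p(a), p(cons(p(p(a)), 0))))   [R3 at 1.1]
2. q(cons(p(a), p(cons(p(p(a)), 0))))  →  cons(p(p(a)), 0)   [R3 at ε]

cons(p(p(a)), 0)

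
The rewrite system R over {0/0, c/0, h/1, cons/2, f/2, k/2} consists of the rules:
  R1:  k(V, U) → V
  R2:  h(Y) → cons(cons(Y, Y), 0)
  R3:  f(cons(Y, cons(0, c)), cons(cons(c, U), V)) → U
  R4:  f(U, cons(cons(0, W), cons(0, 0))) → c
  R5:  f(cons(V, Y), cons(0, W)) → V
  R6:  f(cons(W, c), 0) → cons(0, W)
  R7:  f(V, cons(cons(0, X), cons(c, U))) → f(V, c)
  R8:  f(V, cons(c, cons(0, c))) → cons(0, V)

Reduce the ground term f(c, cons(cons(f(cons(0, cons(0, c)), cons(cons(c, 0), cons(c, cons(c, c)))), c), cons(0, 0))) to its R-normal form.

c

1. f(c, cons(cons(f(cons(0, cons(0, c)), cons(cons(c, 0), cons(c, cons(c, c)))), c), cons(0, 0)))  →  f(c, cons(cons(0, c), cons(0, 0)))   [R3 at 2.1.1]
2. f(c, cons(cons(0, c), cons(0, 0)))  →  c   [R4 at ε]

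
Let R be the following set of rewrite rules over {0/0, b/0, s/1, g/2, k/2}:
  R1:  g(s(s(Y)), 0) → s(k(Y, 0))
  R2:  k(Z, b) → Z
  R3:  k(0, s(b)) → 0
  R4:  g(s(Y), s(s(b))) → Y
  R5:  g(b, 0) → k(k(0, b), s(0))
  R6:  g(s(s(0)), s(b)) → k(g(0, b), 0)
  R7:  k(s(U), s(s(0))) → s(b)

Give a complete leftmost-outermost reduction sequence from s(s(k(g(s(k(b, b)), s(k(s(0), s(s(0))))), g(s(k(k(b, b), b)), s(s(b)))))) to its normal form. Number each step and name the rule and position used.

1. s(s(k(g(s(k(b, b)), s(k(s(0), s(s(0))))), g(s(k(k(b, b), b)), s(s(b))))))  →  s(s(k(g(s(b), s(k(s(0), s(s(0))))), g(s(k(k(b, b), b)), s(s(b))))))   [R2 at 1.1.1.1.1]
2. s(s(k(g(s(b), s(k(s(0), s(s(0))))), g(s(k(k(b, b), b)), s(s(b))))))  →  s(s(k(g(s(b), s(s(b))), g(s(k(k(b, b), b)), s(s(b))))))   [R7 at 1.1.1.2.1]
3. s(s(k(g(s(b), s(s(b))), g(s(k(k(b, b), b)), s(s(b))))))  →  s(s(k(b, g(s(k(k(b, b), b)), s(s(b))))))   [R4 at 1.1.1]
4. s(s(k(b, g(s(k(k(b, b), b)), s(s(b))))))  →  s(s(k(b, k(k(b, b), b))))   [R4 at 1.1.2]
5. s(s(k(b, k(k(b, b), b))))  →  s(s(k(b, k(b, b))))   [R2 at 1.1.2]
6. s(s(k(b, k(b, b))))  →  s(s(k(b, b)))   [R2 at 1.1.2]
7. s(s(k(b, b)))  →  s(s(b))   [R2 at 1.1]

s(s(b))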